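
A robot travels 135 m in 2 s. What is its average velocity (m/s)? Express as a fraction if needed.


Given: distance d = 135 m, time t = 2 s
Using v = d / t
v = 135 / 2
v = 135/2 m/s

135/2 m/s


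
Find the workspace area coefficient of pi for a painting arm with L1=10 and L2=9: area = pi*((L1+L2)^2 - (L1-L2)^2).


Given: L1 = 10, L2 = 9
(L1+L2)^2 = (19)^2 = 361
(L1-L2)^2 = (1)^2 = 1
Difference = 361 - 1 = 360
This equals 4*L1*L2 = 4*10*9 = 360
Workspace area = 360*pi

360


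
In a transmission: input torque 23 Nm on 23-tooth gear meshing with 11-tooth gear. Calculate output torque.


Given: N1 = 23, N2 = 11, T1 = 23 Nm
Using T2/T1 = N2/N1
T2 = T1 * N2 / N1
T2 = 23 * 11 / 23
T2 = 253 / 23
T2 = 11 Nm

11 Nm


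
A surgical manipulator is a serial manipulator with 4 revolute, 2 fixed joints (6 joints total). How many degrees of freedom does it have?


Given: serial robot with 4 revolute, 2 fixed joints
DOF contribution per joint type: revolute=1, prismatic=1, spherical=3, fixed=0
DOF = 4*1 + 2*0
DOF = 4

4


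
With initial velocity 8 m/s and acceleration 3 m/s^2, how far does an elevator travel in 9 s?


Given: v0 = 8 m/s, a = 3 m/s^2, t = 9 s
Using s = v0*t + (1/2)*a*t^2
s = 8*9 + (1/2)*3*9^2
s = 72 + (1/2)*243
s = 72 + 243/2
s = 387/2

387/2 m


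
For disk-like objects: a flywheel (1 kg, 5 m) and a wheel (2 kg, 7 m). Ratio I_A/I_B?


Given: M1=1 kg, R1=5 m, M2=2 kg, R2=7 m
For a disk: I = (1/2)*M*R^2, so I_A/I_B = (M1*R1^2)/(M2*R2^2)
M1*R1^2 = 1*25 = 25
M2*R2^2 = 2*49 = 98
I_A/I_B = 25/98 = 25/98

25/98


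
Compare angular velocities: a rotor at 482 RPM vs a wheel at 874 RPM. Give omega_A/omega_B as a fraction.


Given: RPM_A = 482, RPM_B = 874
omega = 2*pi*RPM/60, so omega_A/omega_B = RPM_A / RPM_B
omega_A/omega_B = 482 / 874
omega_A/omega_B = 241/437

241/437


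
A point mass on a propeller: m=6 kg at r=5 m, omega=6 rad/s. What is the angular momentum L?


Given: m = 6 kg, r = 5 m, omega = 6 rad/s
For a point mass: I = m*r^2
I = 6*5^2 = 6*25 = 150
L = I*omega = 150*6
L = 900 kg*m^2/s

900 kg*m^2/s


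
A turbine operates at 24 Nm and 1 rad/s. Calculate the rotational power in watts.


Given: tau = 24 Nm, omega = 1 rad/s
Using P = tau * omega
P = 24 * 1
P = 24 W

24 W


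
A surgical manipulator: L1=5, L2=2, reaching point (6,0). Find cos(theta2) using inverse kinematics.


Given: L1 = 5, L2 = 2, target (x, y) = (6, 0)
Using cos(theta2) = (x^2 + y^2 - L1^2 - L2^2) / (2*L1*L2)
x^2 + y^2 = 6^2 + 0 = 36
L1^2 + L2^2 = 25 + 4 = 29
Numerator = 36 - 29 = 7
Denominator = 2*5*2 = 20
cos(theta2) = 7/20 = 7/20

7/20


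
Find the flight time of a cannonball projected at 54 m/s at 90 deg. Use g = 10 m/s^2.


Given: v0 = 54 m/s, theta = 90 deg, g = 10 m/s^2
sin(90) = 1
Using T = 2*v0*sin(theta) / g
T = 2*54*1 / 10
T = 108 / 10
T = 54/5 s

54/5 s


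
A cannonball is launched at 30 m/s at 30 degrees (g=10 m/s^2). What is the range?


Given: v0 = 30 m/s, theta = 30 deg, g = 10 m/s^2
sin(2*30) = sin(60) = sqrt(3)/2
Using R = v0^2 * sin(2*theta) / g
R = 30^2 * (sqrt(3)/2) / 10
R = 900 * sqrt(3) / 20
R = 45*sqrt(3) m

45*sqrt(3) m


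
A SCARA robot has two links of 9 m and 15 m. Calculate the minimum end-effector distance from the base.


Given: L1 = 9 m, L2 = 15 m
For a 2-link planar arm, min reach = |L1 - L2| (second link folded back)
Min reach = |9 - 15|
Min reach = 6 m

6 m


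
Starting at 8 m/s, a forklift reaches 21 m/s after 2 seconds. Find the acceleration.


Given: initial velocity v0 = 8 m/s, final velocity v = 21 m/s, time t = 2 s
Using a = (v - v0) / t
a = (21 - 8) / 2
a = 13 / 2
a = 13/2 m/s^2

13/2 m/s^2


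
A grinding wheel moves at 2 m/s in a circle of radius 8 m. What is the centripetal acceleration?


Given: v = 2 m/s, r = 8 m
Using a_c = v^2 / r
a_c = 2^2 / 8
a_c = 4 / 8
a_c = 1/2 m/s^2

1/2 m/s^2


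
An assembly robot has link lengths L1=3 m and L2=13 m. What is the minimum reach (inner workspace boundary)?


Given: L1 = 3 m, L2 = 13 m
For a 2-link planar arm, min reach = |L1 - L2| (second link folded back)
Min reach = |3 - 13|
Min reach = 10 m

10 m


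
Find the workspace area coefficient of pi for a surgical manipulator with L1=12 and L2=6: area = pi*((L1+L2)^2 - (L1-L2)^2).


Given: L1 = 12, L2 = 6
(L1+L2)^2 = (18)^2 = 324
(L1-L2)^2 = (6)^2 = 36
Difference = 324 - 36 = 288
This equals 4*L1*L2 = 4*12*6 = 288
Workspace area = 288*pi

288


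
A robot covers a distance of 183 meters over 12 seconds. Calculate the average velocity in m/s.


Given: distance d = 183 m, time t = 12 s
Using v = d / t
v = 183 / 12
v = 61/4 m/s

61/4 m/s


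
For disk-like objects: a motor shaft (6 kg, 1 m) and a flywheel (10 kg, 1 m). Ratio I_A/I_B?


Given: M1=6 kg, R1=1 m, M2=10 kg, R2=1 m
For a disk: I = (1/2)*M*R^2, so I_A/I_B = (M1*R1^2)/(M2*R2^2)
M1*R1^2 = 6*1 = 6
M2*R2^2 = 10*1 = 10
I_A/I_B = 6/10 = 3/5

3/5


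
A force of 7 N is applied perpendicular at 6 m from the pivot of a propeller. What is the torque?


Given: F = 7 N, r = 6 m, angle = 90 deg (perpendicular)
Using tau = F * r * sin(90)
sin(90) = 1
tau = 7 * 6 * 1
tau = 42 Nm

42 Nm


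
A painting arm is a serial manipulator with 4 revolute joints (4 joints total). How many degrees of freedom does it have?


Given: serial robot with 4 revolute joints
DOF contribution per joint type: revolute=1, prismatic=1, spherical=3, fixed=0
DOF = 4*1
DOF = 4

4


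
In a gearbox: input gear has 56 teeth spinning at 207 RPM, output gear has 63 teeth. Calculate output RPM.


Given: N1 = 56 teeth, w1 = 207 RPM, N2 = 63 teeth
Using N1*w1 = N2*w2
w2 = N1*w1 / N2
w2 = 56*207 / 63
w2 = 11592 / 63
w2 = 184 RPM

184 RPM


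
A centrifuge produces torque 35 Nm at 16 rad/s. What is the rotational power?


Given: tau = 35 Nm, omega = 16 rad/s
Using P = tau * omega
P = 35 * 16
P = 560 W

560 W


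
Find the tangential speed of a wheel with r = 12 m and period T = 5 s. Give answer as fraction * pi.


Given: radius r = 12 m, period T = 5 s
Using v = 2*pi*r / T
v = 2*pi*12 / 5
v = 24*pi / 5
v = 24/5*pi m/s

24/5*pi m/s


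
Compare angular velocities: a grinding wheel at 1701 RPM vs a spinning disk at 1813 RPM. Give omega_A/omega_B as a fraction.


Given: RPM_A = 1701, RPM_B = 1813
omega = 2*pi*RPM/60, so omega_A/omega_B = RPM_A / RPM_B
omega_A/omega_B = 1701 / 1813
omega_A/omega_B = 243/259

243/259


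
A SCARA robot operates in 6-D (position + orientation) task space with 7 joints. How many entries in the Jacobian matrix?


Given: task space dimension = 6, joints = 7
Jacobian is a 6 x 7 matrix
Total entries = rows * columns
Total = 6 * 7
Total = 42

42


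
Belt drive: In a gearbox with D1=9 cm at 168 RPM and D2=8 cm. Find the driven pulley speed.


Given: D1 = 9 cm, w1 = 168 RPM, D2 = 8 cm
Using D1*w1 = D2*w2
w2 = D1*w1 / D2
w2 = 9*168 / 8
w2 = 1512 / 8
w2 = 189 RPM

189 RPM


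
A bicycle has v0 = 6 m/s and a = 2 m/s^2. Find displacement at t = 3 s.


Given: v0 = 6 m/s, a = 2 m/s^2, t = 3 s
Using s = v0*t + (1/2)*a*t^2
s = 6*3 + (1/2)*2*3^2
s = 18 + (1/2)*18
s = 18 + 9
s = 27

27 m


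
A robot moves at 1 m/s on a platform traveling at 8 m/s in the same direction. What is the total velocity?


Given: object velocity = 1 m/s, platform velocity = 8 m/s (same direction)
Using classical velocity addition: v_total = v_object + v_platform
v_total = 1 + 8
v_total = 9 m/s

9 m/s


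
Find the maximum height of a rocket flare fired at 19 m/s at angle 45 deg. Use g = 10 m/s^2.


Given: v0 = 19 m/s, theta = 45 deg, g = 10 m/s^2
sin^2(45) = 1/2
Using H = v0^2 * sin^2(theta) / (2*g)
H = 19^2 * 1/2 / (2*10)
H = 361 * 1/2 / 20
H = 361/2 / 20
H = 361/40 m

361/40 m


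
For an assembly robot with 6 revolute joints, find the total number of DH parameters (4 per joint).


Given: 6 joints, 4 DH parameters per joint (d, theta, a, alpha)
Total DH parameters = number_of_joints * 4
Total = 6 * 4
Total = 24

24


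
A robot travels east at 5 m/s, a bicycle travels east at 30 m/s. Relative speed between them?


Given: v_A = 5 m/s east, v_B = 30 m/s east
Both move in the same direction; relative speed = |v_A - v_B|
|5 - 30| = |-25|
= 25 m/s

25 m/s


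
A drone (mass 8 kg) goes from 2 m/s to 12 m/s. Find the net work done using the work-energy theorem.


Given: m = 8 kg, v0 = 2 m/s, v = 12 m/s
Using W = (1/2)*m*(v^2 - v0^2)
v^2 = 12^2 = 144
v0^2 = 2^2 = 4
v^2 - v0^2 = 144 - 4 = 140
W = (1/2)*8*140 = 560 J

560 J


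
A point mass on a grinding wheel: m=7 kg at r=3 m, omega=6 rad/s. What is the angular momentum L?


Given: m = 7 kg, r = 3 m, omega = 6 rad/s
For a point mass: I = m*r^2
I = 7*3^2 = 7*9 = 63
L = I*omega = 63*6
L = 378 kg*m^2/s

378 kg*m^2/s


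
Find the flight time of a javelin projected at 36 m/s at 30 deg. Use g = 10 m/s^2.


Given: v0 = 36 m/s, theta = 30 deg, g = 10 m/s^2
sin(30) = 1/2
Using T = 2*v0*sin(theta) / g
T = 2*36*1/2 / 10
T = 36 / 10
T = 18/5 s

18/5 s


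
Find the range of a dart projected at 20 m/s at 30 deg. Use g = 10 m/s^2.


Given: v0 = 20 m/s, theta = 30 deg, g = 10 m/s^2
sin(2*30) = sin(60) = sqrt(3)/2
Using R = v0^2 * sin(2*theta) / g
R = 20^2 * (sqrt(3)/2) / 10
R = 400 * sqrt(3) / 20
R = 20*sqrt(3) m

20*sqrt(3) m


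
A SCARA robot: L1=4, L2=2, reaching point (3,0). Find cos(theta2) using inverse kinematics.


Given: L1 = 4, L2 = 2, target (x, y) = (3, 0)
Using cos(theta2) = (x^2 + y^2 - L1^2 - L2^2) / (2*L1*L2)
x^2 + y^2 = 3^2 + 0 = 9
L1^2 + L2^2 = 16 + 4 = 20
Numerator = 9 - 20 = -11
Denominator = 2*4*2 = 16
cos(theta2) = -11/16 = -11/16

-11/16


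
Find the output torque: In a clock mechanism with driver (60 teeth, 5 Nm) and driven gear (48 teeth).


Given: N1 = 60, N2 = 48, T1 = 5 Nm
Using T2/T1 = N2/N1
T2 = T1 * N2 / N1
T2 = 5 * 48 / 60
T2 = 240 / 60
T2 = 4 Nm

4 Nm


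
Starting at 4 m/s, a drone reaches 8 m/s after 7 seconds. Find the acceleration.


Given: initial velocity v0 = 4 m/s, final velocity v = 8 m/s, time t = 7 s
Using a = (v - v0) / t
a = (8 - 4) / 7
a = 4 / 7
a = 4/7 m/s^2

4/7 m/s^2


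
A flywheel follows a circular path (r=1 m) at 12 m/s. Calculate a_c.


Given: v = 12 m/s, r = 1 m
Using a_c = v^2 / r
a_c = 12^2 / 1
a_c = 144 / 1
a_c = 144 m/s^2

144 m/s^2


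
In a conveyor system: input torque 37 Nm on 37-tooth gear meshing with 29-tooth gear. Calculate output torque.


Given: N1 = 37, N2 = 29, T1 = 37 Nm
Using T2/T1 = N2/N1
T2 = T1 * N2 / N1
T2 = 37 * 29 / 37
T2 = 1073 / 37
T2 = 29 Nm

29 Nm


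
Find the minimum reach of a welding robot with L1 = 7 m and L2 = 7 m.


Given: L1 = 7 m, L2 = 7 m
For a 2-link planar arm, min reach = |L1 - L2| (second link folded back)
Min reach = |7 - 7|
Min reach = 0 m

0 m


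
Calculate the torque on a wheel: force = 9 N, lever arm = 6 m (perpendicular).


Given: F = 9 N, r = 6 m, angle = 90 deg (perpendicular)
Using tau = F * r * sin(90)
sin(90) = 1
tau = 9 * 6 * 1
tau = 54 Nm

54 Nm


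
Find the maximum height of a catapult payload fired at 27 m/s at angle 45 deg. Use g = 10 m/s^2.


Given: v0 = 27 m/s, theta = 45 deg, g = 10 m/s^2
sin^2(45) = 1/2
Using H = v0^2 * sin^2(theta) / (2*g)
H = 27^2 * 1/2 / (2*10)
H = 729 * 1/2 / 20
H = 729/2 / 20
H = 729/40 m

729/40 m


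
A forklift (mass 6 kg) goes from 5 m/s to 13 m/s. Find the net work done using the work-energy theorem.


Given: m = 6 kg, v0 = 5 m/s, v = 13 m/s
Using W = (1/2)*m*(v^2 - v0^2)
v^2 = 13^2 = 169
v0^2 = 5^2 = 25
v^2 - v0^2 = 169 - 25 = 144
W = (1/2)*6*144 = 432 J

432 J


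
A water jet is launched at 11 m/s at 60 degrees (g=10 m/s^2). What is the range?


Given: v0 = 11 m/s, theta = 60 deg, g = 10 m/s^2
sin(2*60) = sin(120) = sqrt(3)/2
Using R = v0^2 * sin(2*theta) / g
R = 11^2 * (sqrt(3)/2) / 10
R = 121 * sqrt(3) / 20
R = 121/20*sqrt(3) m

121/20*sqrt(3) m


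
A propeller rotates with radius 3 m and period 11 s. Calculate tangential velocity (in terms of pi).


Given: radius r = 3 m, period T = 11 s
Using v = 2*pi*r / T
v = 2*pi*3 / 11
v = 6*pi / 11
v = 6/11*pi m/s

6/11*pi m/s


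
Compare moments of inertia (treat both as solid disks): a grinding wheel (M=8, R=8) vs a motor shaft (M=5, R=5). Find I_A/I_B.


Given: M1=8 kg, R1=8 m, M2=5 kg, R2=5 m
For a disk: I = (1/2)*M*R^2, so I_A/I_B = (M1*R1^2)/(M2*R2^2)
M1*R1^2 = 8*64 = 512
M2*R2^2 = 5*25 = 125
I_A/I_B = 512/125 = 512/125

512/125


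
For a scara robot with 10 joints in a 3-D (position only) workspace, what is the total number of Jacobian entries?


Given: task space dimension = 3, joints = 10
Jacobian is a 3 x 10 matrix
Total entries = rows * columns
Total = 3 * 10
Total = 30

30


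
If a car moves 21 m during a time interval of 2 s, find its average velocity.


Given: distance d = 21 m, time t = 2 s
Using v = d / t
v = 21 / 2
v = 21/2 m/s

21/2 m/s


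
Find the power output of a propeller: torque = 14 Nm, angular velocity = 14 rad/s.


Given: tau = 14 Nm, omega = 14 rad/s
Using P = tau * omega
P = 14 * 14
P = 196 W

196 W


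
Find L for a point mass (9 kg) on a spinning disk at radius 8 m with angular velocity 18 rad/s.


Given: m = 9 kg, r = 8 m, omega = 18 rad/s
For a point mass: I = m*r^2
I = 9*8^2 = 9*64 = 576
L = I*omega = 576*18
L = 10368 kg*m^2/s

10368 kg*m^2/s


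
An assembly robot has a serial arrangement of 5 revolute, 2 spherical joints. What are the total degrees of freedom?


Given: serial robot with 5 revolute, 2 spherical joints
DOF contribution per joint type: revolute=1, prismatic=1, spherical=3, fixed=0
DOF = 5*1 + 2*3
DOF = 11

11


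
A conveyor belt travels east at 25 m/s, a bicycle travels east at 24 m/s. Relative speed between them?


Given: v_A = 25 m/s east, v_B = 24 m/s east
Both move in the same direction; relative speed = |v_A - v_B|
|25 - 24| = |1|
= 1 m/s

1 m/s


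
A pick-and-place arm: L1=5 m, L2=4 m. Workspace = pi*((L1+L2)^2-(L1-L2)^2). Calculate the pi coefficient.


Given: L1 = 5, L2 = 4
(L1+L2)^2 = (9)^2 = 81
(L1-L2)^2 = (1)^2 = 1
Difference = 81 - 1 = 80
This equals 4*L1*L2 = 4*5*4 = 80
Workspace area = 80*pi

80


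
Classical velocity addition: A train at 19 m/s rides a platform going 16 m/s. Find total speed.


Given: object velocity = 19 m/s, platform velocity = 16 m/s (same direction)
Using classical velocity addition: v_total = v_object + v_platform
v_total = 19 + 16
v_total = 35 m/s

35 m/s


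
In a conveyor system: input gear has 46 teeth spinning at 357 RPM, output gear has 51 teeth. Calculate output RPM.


Given: N1 = 46 teeth, w1 = 357 RPM, N2 = 51 teeth
Using N1*w1 = N2*w2
w2 = N1*w1 / N2
w2 = 46*357 / 51
w2 = 16422 / 51
w2 = 322 RPM

322 RPM


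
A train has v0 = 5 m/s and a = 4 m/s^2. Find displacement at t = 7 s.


Given: v0 = 5 m/s, a = 4 m/s^2, t = 7 s
Using s = v0*t + (1/2)*a*t^2
s = 5*7 + (1/2)*4*7^2
s = 35 + (1/2)*196
s = 35 + 98
s = 133

133 m


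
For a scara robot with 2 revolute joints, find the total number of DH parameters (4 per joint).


Given: 2 joints, 4 DH parameters per joint (d, theta, a, alpha)
Total DH parameters = number_of_joints * 4
Total = 2 * 4
Total = 8

8


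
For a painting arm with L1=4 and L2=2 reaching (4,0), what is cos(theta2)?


Given: L1 = 4, L2 = 2, target (x, y) = (4, 0)
Using cos(theta2) = (x^2 + y^2 - L1^2 - L2^2) / (2*L1*L2)
x^2 + y^2 = 4^2 + 0 = 16
L1^2 + L2^2 = 16 + 4 = 20
Numerator = 16 - 20 = -4
Denominator = 2*4*2 = 16
cos(theta2) = -4/16 = -1/4

-1/4


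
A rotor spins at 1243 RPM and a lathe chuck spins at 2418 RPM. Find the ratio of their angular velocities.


Given: RPM_A = 1243, RPM_B = 2418
omega = 2*pi*RPM/60, so omega_A/omega_B = RPM_A / RPM_B
omega_A/omega_B = 1243 / 2418
omega_A/omega_B = 1243/2418

1243/2418


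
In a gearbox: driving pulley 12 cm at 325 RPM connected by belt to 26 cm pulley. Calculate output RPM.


Given: D1 = 12 cm, w1 = 325 RPM, D2 = 26 cm
Using D1*w1 = D2*w2
w2 = D1*w1 / D2
w2 = 12*325 / 26
w2 = 3900 / 26
w2 = 150 RPM

150 RPM


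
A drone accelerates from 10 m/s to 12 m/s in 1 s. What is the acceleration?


Given: initial velocity v0 = 10 m/s, final velocity v = 12 m/s, time t = 1 s
Using a = (v - v0) / t
a = (12 - 10) / 1
a = 2 / 1
a = 2 m/s^2

2 m/s^2


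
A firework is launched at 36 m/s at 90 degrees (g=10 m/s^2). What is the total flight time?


Given: v0 = 36 m/s, theta = 90 deg, g = 10 m/s^2
sin(90) = 1
Using T = 2*v0*sin(theta) / g
T = 2*36*1 / 10
T = 72 / 10
T = 36/5 s

36/5 s


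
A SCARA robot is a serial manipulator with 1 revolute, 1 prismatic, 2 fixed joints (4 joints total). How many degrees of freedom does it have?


Given: serial robot with 1 revolute, 1 prismatic, 2 fixed joints
DOF contribution per joint type: revolute=1, prismatic=1, spherical=3, fixed=0
DOF = 1*1 + 1*1 + 2*0
DOF = 2

2


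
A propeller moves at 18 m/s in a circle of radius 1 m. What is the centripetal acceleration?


Given: v = 18 m/s, r = 1 m
Using a_c = v^2 / r
a_c = 18^2 / 1
a_c = 324 / 1
a_c = 324 m/s^2

324 m/s^2


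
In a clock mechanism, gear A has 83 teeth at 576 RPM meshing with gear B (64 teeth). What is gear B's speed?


Given: N1 = 83 teeth, w1 = 576 RPM, N2 = 64 teeth
Using N1*w1 = N2*w2
w2 = N1*w1 / N2
w2 = 83*576 / 64
w2 = 47808 / 64
w2 = 747 RPM

747 RPM


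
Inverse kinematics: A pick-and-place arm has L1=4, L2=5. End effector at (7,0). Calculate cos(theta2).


Given: L1 = 4, L2 = 5, target (x, y) = (7, 0)
Using cos(theta2) = (x^2 + y^2 - L1^2 - L2^2) / (2*L1*L2)
x^2 + y^2 = 7^2 + 0 = 49
L1^2 + L2^2 = 16 + 25 = 41
Numerator = 49 - 41 = 8
Denominator = 2*4*5 = 40
cos(theta2) = 8/40 = 1/5

1/5


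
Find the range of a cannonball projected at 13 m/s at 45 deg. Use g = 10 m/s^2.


Given: v0 = 13 m/s, theta = 45 deg, g = 10 m/s^2
sin(2*45) = sin(90) = 1
Using R = v0^2 * sin(2*theta) / g
R = 13^2 * 1 / 10
R = 169 / 10
R = 169/10 m

169/10 m


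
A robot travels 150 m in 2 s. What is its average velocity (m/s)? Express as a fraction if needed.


Given: distance d = 150 m, time t = 2 s
Using v = d / t
v = 150 / 2
v = 75 m/s

75 m/s


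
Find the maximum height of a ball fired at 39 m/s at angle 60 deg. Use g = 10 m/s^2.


Given: v0 = 39 m/s, theta = 60 deg, g = 10 m/s^2
sin^2(60) = 3/4
Using H = v0^2 * sin^2(theta) / (2*g)
H = 39^2 * 3/4 / (2*10)
H = 1521 * 3/4 / 20
H = 4563/4 / 20
H = 4563/80 m

4563/80 m


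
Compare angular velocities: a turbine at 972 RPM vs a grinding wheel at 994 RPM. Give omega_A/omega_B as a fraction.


Given: RPM_A = 972, RPM_B = 994
omega = 2*pi*RPM/60, so omega_A/omega_B = RPM_A / RPM_B
omega_A/omega_B = 972 / 994
omega_A/omega_B = 486/497

486/497


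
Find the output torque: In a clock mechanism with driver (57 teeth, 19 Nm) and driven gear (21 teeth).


Given: N1 = 57, N2 = 21, T1 = 19 Nm
Using T2/T1 = N2/N1
T2 = T1 * N2 / N1
T2 = 19 * 21 / 57
T2 = 399 / 57
T2 = 7 Nm

7 Nm


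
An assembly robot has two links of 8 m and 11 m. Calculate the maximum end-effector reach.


Given: L1 = 8 m, L2 = 11 m
For a 2-link planar arm, max reach = L1 + L2 (fully extended)
Max reach = 8 + 11
Max reach = 19 m

19 m


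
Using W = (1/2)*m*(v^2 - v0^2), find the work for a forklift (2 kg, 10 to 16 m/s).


Given: m = 2 kg, v0 = 10 m/s, v = 16 m/s
Using W = (1/2)*m*(v^2 - v0^2)
v^2 = 16^2 = 256
v0^2 = 10^2 = 100
v^2 - v0^2 = 256 - 100 = 156
W = (1/2)*2*156 = 156 J

156 J


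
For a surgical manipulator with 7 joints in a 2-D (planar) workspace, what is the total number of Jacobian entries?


Given: task space dimension = 2, joints = 7
Jacobian is a 2 x 7 matrix
Total entries = rows * columns
Total = 2 * 7
Total = 14

14


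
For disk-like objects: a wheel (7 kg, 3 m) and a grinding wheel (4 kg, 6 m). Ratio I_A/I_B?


Given: M1=7 kg, R1=3 m, M2=4 kg, R2=6 m
For a disk: I = (1/2)*M*R^2, so I_A/I_B = (M1*R1^2)/(M2*R2^2)
M1*R1^2 = 7*9 = 63
M2*R2^2 = 4*36 = 144
I_A/I_B = 63/144 = 7/16

7/16


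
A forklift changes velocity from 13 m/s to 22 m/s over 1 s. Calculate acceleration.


Given: initial velocity v0 = 13 m/s, final velocity v = 22 m/s, time t = 1 s
Using a = (v - v0) / t
a = (22 - 13) / 1
a = 9 / 1
a = 9 m/s^2

9 m/s^2


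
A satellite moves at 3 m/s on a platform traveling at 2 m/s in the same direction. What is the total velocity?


Given: object velocity = 3 m/s, platform velocity = 2 m/s (same direction)
Using classical velocity addition: v_total = v_object + v_platform
v_total = 3 + 2
v_total = 5 m/s

5 m/s


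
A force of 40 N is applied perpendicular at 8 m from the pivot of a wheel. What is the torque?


Given: F = 40 N, r = 8 m, angle = 90 deg (perpendicular)
Using tau = F * r * sin(90)
sin(90) = 1
tau = 40 * 8 * 1
tau = 320 Nm

320 Nm


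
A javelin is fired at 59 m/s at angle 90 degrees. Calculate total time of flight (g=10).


Given: v0 = 59 m/s, theta = 90 deg, g = 10 m/s^2
sin(90) = 1
Using T = 2*v0*sin(theta) / g
T = 2*59*1 / 10
T = 118 / 10
T = 59/5 s

59/5 s


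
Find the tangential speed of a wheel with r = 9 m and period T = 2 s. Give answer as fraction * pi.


Given: radius r = 9 m, period T = 2 s
Using v = 2*pi*r / T
v = 2*pi*9 / 2
v = 18*pi / 2
v = 9*pi m/s

9*pi m/s


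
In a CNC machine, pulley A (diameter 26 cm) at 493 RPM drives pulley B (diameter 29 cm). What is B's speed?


Given: D1 = 26 cm, w1 = 493 RPM, D2 = 29 cm
Using D1*w1 = D2*w2
w2 = D1*w1 / D2
w2 = 26*493 / 29
w2 = 12818 / 29
w2 = 442 RPM

442 RPM


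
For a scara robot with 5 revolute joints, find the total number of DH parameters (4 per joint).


Given: 5 joints, 4 DH parameters per joint (d, theta, a, alpha)
Total DH parameters = number_of_joints * 4
Total = 5 * 4
Total = 20

20


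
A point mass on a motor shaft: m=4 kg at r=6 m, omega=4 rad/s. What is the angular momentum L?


Given: m = 4 kg, r = 6 m, omega = 4 rad/s
For a point mass: I = m*r^2
I = 4*6^2 = 4*36 = 144
L = I*omega = 144*4
L = 576 kg*m^2/s

576 kg*m^2/s


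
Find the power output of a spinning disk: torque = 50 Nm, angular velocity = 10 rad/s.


Given: tau = 50 Nm, omega = 10 rad/s
Using P = tau * omega
P = 50 * 10
P = 500 W

500 W


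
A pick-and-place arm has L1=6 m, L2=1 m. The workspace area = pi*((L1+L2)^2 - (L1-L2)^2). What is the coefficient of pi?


Given: L1 = 6, L2 = 1
(L1+L2)^2 = (7)^2 = 49
(L1-L2)^2 = (5)^2 = 25
Difference = 49 - 25 = 24
This equals 4*L1*L2 = 4*6*1 = 24
Workspace area = 24*pi

24


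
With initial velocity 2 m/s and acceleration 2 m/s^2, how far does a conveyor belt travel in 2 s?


Given: v0 = 2 m/s, a = 2 m/s^2, t = 2 s
Using s = v0*t + (1/2)*a*t^2
s = 2*2 + (1/2)*2*2^2
s = 4 + (1/2)*8
s = 4 + 4
s = 8

8 m


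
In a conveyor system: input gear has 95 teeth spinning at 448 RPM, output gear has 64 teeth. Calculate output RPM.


Given: N1 = 95 teeth, w1 = 448 RPM, N2 = 64 teeth
Using N1*w1 = N2*w2
w2 = N1*w1 / N2
w2 = 95*448 / 64
w2 = 42560 / 64
w2 = 665 RPM

665 RPM


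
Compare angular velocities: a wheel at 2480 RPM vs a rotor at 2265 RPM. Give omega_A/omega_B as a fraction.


Given: RPM_A = 2480, RPM_B = 2265
omega = 2*pi*RPM/60, so omega_A/omega_B = RPM_A / RPM_B
omega_A/omega_B = 2480 / 2265
omega_A/omega_B = 496/453

496/453


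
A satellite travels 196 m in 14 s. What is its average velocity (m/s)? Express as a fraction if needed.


Given: distance d = 196 m, time t = 14 s
Using v = d / t
v = 196 / 14
v = 14 m/s

14 m/s


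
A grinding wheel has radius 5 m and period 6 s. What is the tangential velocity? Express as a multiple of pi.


Given: radius r = 5 m, period T = 6 s
Using v = 2*pi*r / T
v = 2*pi*5 / 6
v = 10*pi / 6
v = 5/3*pi m/s

5/3*pi m/s


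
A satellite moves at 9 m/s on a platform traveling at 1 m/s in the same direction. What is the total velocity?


Given: object velocity = 9 m/s, platform velocity = 1 m/s (same direction)
Using classical velocity addition: v_total = v_object + v_platform
v_total = 9 + 1
v_total = 10 m/s

10 m/s


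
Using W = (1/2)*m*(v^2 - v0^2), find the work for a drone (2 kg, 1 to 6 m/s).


Given: m = 2 kg, v0 = 1 m/s, v = 6 m/s
Using W = (1/2)*m*(v^2 - v0^2)
v^2 = 6^2 = 36
v0^2 = 1^2 = 1
v^2 - v0^2 = 36 - 1 = 35
W = (1/2)*2*35 = 35 J

35 J


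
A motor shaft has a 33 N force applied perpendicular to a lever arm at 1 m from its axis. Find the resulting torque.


Given: F = 33 N, r = 1 m, angle = 90 deg (perpendicular)
Using tau = F * r * sin(90)
sin(90) = 1
tau = 33 * 1 * 1
tau = 33 Nm

33 Nm


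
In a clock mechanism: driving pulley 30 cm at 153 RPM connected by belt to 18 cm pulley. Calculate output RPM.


Given: D1 = 30 cm, w1 = 153 RPM, D2 = 18 cm
Using D1*w1 = D2*w2
w2 = D1*w1 / D2
w2 = 30*153 / 18
w2 = 4590 / 18
w2 = 255 RPM

255 RPM


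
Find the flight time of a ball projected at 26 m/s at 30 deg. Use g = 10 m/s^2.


Given: v0 = 26 m/s, theta = 30 deg, g = 10 m/s^2
sin(30) = 1/2
Using T = 2*v0*sin(theta) / g
T = 2*26*1/2 / 10
T = 26 / 10
T = 13/5 s

13/5 s


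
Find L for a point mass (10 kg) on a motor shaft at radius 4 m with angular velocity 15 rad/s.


Given: m = 10 kg, r = 4 m, omega = 15 rad/s
For a point mass: I = m*r^2
I = 10*4^2 = 10*16 = 160
L = I*omega = 160*15
L = 2400 kg*m^2/s

2400 kg*m^2/s


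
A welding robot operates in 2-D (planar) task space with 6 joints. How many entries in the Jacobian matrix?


Given: task space dimension = 2, joints = 6
Jacobian is a 2 x 6 matrix
Total entries = rows * columns
Total = 2 * 6
Total = 12

12


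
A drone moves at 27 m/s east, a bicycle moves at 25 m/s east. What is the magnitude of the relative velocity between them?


Given: v_A = 27 m/s east, v_B = 25 m/s east
Both move in the same direction; relative speed = |v_A - v_B|
|27 - 25| = |2|
= 2 m/s

2 m/s


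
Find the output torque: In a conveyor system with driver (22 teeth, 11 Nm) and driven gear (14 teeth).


Given: N1 = 22, N2 = 14, T1 = 11 Nm
Using T2/T1 = N2/N1
T2 = T1 * N2 / N1
T2 = 11 * 14 / 22
T2 = 154 / 22
T2 = 7 Nm

7 Nm


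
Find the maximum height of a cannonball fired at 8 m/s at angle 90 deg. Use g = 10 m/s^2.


Given: v0 = 8 m/s, theta = 90 deg, g = 10 m/s^2
sin^2(90) = 1
Using H = v0^2 * sin^2(theta) / (2*g)
H = 8^2 * 1 / (2*10)
H = 64 * 1 / 20
H = 64 / 20
H = 16/5 m

16/5 m


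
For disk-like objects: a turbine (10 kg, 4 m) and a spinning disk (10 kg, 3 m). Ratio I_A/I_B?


Given: M1=10 kg, R1=4 m, M2=10 kg, R2=3 m
For a disk: I = (1/2)*M*R^2, so I_A/I_B = (M1*R1^2)/(M2*R2^2)
M1*R1^2 = 10*16 = 160
M2*R2^2 = 10*9 = 90
I_A/I_B = 160/90 = 16/9

16/9


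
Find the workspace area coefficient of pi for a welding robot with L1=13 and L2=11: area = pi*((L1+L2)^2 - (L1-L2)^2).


Given: L1 = 13, L2 = 11
(L1+L2)^2 = (24)^2 = 576
(L1-L2)^2 = (2)^2 = 4
Difference = 576 - 4 = 572
This equals 4*L1*L2 = 4*13*11 = 572
Workspace area = 572*pi

572


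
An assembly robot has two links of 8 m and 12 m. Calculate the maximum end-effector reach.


Given: L1 = 8 m, L2 = 12 m
For a 2-link planar arm, max reach = L1 + L2 (fully extended)
Max reach = 8 + 12
Max reach = 20 m

20 m


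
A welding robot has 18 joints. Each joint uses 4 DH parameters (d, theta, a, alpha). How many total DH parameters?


Given: 18 joints, 4 DH parameters per joint (d, theta, a, alpha)
Total DH parameters = number_of_joints * 4
Total = 18 * 4
Total = 72

72


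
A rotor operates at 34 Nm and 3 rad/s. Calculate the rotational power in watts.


Given: tau = 34 Nm, omega = 3 rad/s
Using P = tau * omega
P = 34 * 3
P = 102 W

102 W


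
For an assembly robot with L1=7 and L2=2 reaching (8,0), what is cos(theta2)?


Given: L1 = 7, L2 = 2, target (x, y) = (8, 0)
Using cos(theta2) = (x^2 + y^2 - L1^2 - L2^2) / (2*L1*L2)
x^2 + y^2 = 8^2 + 0 = 64
L1^2 + L2^2 = 49 + 4 = 53
Numerator = 64 - 53 = 11
Denominator = 2*7*2 = 28
cos(theta2) = 11/28 = 11/28

11/28


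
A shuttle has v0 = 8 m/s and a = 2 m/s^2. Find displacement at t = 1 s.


Given: v0 = 8 m/s, a = 2 m/s^2, t = 1 s
Using s = v0*t + (1/2)*a*t^2
s = 8*1 + (1/2)*2*1^2
s = 8 + (1/2)*2
s = 8 + 1
s = 9

9 m


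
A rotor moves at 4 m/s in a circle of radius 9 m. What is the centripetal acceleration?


Given: v = 4 m/s, r = 9 m
Using a_c = v^2 / r
a_c = 4^2 / 9
a_c = 16 / 9
a_c = 16/9 m/s^2

16/9 m/s^2


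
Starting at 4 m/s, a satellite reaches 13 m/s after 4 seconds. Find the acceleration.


Given: initial velocity v0 = 4 m/s, final velocity v = 13 m/s, time t = 4 s
Using a = (v - v0) / t
a = (13 - 4) / 4
a = 9 / 4
a = 9/4 m/s^2

9/4 m/s^2


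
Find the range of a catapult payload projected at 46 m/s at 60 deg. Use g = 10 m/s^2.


Given: v0 = 46 m/s, theta = 60 deg, g = 10 m/s^2
sin(2*60) = sin(120) = sqrt(3)/2
Using R = v0^2 * sin(2*theta) / g
R = 46^2 * (sqrt(3)/2) / 10
R = 2116 * sqrt(3) / 20
R = 529/5*sqrt(3) m

529/5*sqrt(3) m


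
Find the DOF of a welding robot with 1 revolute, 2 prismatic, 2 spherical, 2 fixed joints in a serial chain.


Given: serial robot with 1 revolute, 2 prismatic, 2 spherical, 2 fixed joints
DOF contribution per joint type: revolute=1, prismatic=1, spherical=3, fixed=0
DOF = 1*1 + 2*1 + 2*3 + 2*0
DOF = 9

9


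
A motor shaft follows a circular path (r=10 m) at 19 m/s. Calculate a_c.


Given: v = 19 m/s, r = 10 m
Using a_c = v^2 / r
a_c = 19^2 / 10
a_c = 361 / 10
a_c = 361/10 m/s^2

361/10 m/s^2


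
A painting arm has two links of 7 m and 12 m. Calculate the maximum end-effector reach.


Given: L1 = 7 m, L2 = 12 m
For a 2-link planar arm, max reach = L1 + L2 (fully extended)
Max reach = 7 + 12
Max reach = 19 m

19 m


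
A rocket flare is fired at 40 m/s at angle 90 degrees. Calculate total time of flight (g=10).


Given: v0 = 40 m/s, theta = 90 deg, g = 10 m/s^2
sin(90) = 1
Using T = 2*v0*sin(theta) / g
T = 2*40*1 / 10
T = 80 / 10
T = 8 s

8 s


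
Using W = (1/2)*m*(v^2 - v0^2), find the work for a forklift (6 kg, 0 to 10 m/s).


Given: m = 6 kg, v0 = 0 m/s, v = 10 m/s
Using W = (1/2)*m*(v^2 - v0^2)
v^2 = 10^2 = 100
v0^2 = 0^2 = 0
v^2 - v0^2 = 100 - 0 = 100
W = (1/2)*6*100 = 300 J

300 J


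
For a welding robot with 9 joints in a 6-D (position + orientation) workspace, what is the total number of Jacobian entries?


Given: task space dimension = 6, joints = 9
Jacobian is a 6 x 9 matrix
Total entries = rows * columns
Total = 6 * 9
Total = 54

54


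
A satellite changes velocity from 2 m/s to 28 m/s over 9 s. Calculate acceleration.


Given: initial velocity v0 = 2 m/s, final velocity v = 28 m/s, time t = 9 s
Using a = (v - v0) / t
a = (28 - 2) / 9
a = 26 / 9
a = 26/9 m/s^2

26/9 m/s^2


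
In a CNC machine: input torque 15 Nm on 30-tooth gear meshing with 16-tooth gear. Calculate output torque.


Given: N1 = 30, N2 = 16, T1 = 15 Nm
Using T2/T1 = N2/N1
T2 = T1 * N2 / N1
T2 = 15 * 16 / 30
T2 = 240 / 30
T2 = 8 Nm

8 Nm


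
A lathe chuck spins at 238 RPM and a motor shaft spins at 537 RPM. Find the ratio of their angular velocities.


Given: RPM_A = 238, RPM_B = 537
omega = 2*pi*RPM/60, so omega_A/omega_B = RPM_A / RPM_B
omega_A/omega_B = 238 / 537
omega_A/omega_B = 238/537

238/537


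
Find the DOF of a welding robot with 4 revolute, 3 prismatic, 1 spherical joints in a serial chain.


Given: serial robot with 4 revolute, 3 prismatic, 1 spherical joints
DOF contribution per joint type: revolute=1, prismatic=1, spherical=3, fixed=0
DOF = 4*1 + 3*1 + 1*3
DOF = 10

10


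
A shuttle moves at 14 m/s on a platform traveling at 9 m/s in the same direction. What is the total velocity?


Given: object velocity = 14 m/s, platform velocity = 9 m/s (same direction)
Using classical velocity addition: v_total = v_object + v_platform
v_total = 14 + 9
v_total = 23 m/s

23 m/s


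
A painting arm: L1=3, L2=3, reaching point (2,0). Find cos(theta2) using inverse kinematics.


Given: L1 = 3, L2 = 3, target (x, y) = (2, 0)
Using cos(theta2) = (x^2 + y^2 - L1^2 - L2^2) / (2*L1*L2)
x^2 + y^2 = 2^2 + 0 = 4
L1^2 + L2^2 = 9 + 9 = 18
Numerator = 4 - 18 = -14
Denominator = 2*3*3 = 18
cos(theta2) = -14/18 = -7/9

-7/9


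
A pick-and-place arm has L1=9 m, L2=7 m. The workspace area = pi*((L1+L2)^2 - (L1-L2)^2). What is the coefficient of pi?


Given: L1 = 9, L2 = 7
(L1+L2)^2 = (16)^2 = 256
(L1-L2)^2 = (2)^2 = 4
Difference = 256 - 4 = 252
This equals 4*L1*L2 = 4*9*7 = 252
Workspace area = 252*pi

252


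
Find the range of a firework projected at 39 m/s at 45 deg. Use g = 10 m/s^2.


Given: v0 = 39 m/s, theta = 45 deg, g = 10 m/s^2
sin(2*45) = sin(90) = 1
Using R = v0^2 * sin(2*theta) / g
R = 39^2 * 1 / 10
R = 1521 / 10
R = 1521/10 m

1521/10 m


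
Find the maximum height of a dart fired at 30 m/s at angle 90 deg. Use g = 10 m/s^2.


Given: v0 = 30 m/s, theta = 90 deg, g = 10 m/s^2
sin^2(90) = 1
Using H = v0^2 * sin^2(theta) / (2*g)
H = 30^2 * 1 / (2*10)
H = 900 * 1 / 20
H = 900 / 20
H = 45 m

45 m


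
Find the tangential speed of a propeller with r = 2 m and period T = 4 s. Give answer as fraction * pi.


Given: radius r = 2 m, period T = 4 s
Using v = 2*pi*r / T
v = 2*pi*2 / 4
v = 4*pi / 4
v = 1*pi m/s

1*pi m/s


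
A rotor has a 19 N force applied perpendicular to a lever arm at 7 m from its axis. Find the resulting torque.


Given: F = 19 N, r = 7 m, angle = 90 deg (perpendicular)
Using tau = F * r * sin(90)
sin(90) = 1
tau = 19 * 7 * 1
tau = 133 Nm

133 Nm


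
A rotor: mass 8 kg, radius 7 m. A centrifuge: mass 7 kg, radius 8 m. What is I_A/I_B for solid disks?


Given: M1=8 kg, R1=7 m, M2=7 kg, R2=8 m
For a disk: I = (1/2)*M*R^2, so I_A/I_B = (M1*R1^2)/(M2*R2^2)
M1*R1^2 = 8*49 = 392
M2*R2^2 = 7*64 = 448
I_A/I_B = 392/448 = 7/8

7/8


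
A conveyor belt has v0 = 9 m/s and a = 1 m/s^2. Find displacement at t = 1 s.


Given: v0 = 9 m/s, a = 1 m/s^2, t = 1 s
Using s = v0*t + (1/2)*a*t^2
s = 9*1 + (1/2)*1*1^2
s = 9 + (1/2)*1
s = 9 + 1/2
s = 19/2

19/2 m


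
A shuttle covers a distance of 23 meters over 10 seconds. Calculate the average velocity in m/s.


Given: distance d = 23 m, time t = 10 s
Using v = d / t
v = 23 / 10
v = 23/10 m/s

23/10 m/s


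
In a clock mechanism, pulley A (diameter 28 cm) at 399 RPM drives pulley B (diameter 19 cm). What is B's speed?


Given: D1 = 28 cm, w1 = 399 RPM, D2 = 19 cm
Using D1*w1 = D2*w2
w2 = D1*w1 / D2
w2 = 28*399 / 19
w2 = 11172 / 19
w2 = 588 RPM

588 RPM


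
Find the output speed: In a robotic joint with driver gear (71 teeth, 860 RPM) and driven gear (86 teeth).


Given: N1 = 71 teeth, w1 = 860 RPM, N2 = 86 teeth
Using N1*w1 = N2*w2
w2 = N1*w1 / N2
w2 = 71*860 / 86
w2 = 61060 / 86
w2 = 710 RPM

710 RPM


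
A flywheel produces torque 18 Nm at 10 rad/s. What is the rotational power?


Given: tau = 18 Nm, omega = 10 rad/s
Using P = tau * omega
P = 18 * 10
P = 180 W

180 W


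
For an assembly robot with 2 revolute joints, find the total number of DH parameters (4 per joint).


Given: 2 joints, 4 DH parameters per joint (d, theta, a, alpha)
Total DH parameters = number_of_joints * 4
Total = 2 * 4
Total = 8

8


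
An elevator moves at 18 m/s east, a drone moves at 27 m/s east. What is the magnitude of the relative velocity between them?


Given: v_A = 18 m/s east, v_B = 27 m/s east
Both move in the same direction; relative speed = |v_A - v_B|
|18 - 27| = |-9|
= 9 m/s

9 m/s


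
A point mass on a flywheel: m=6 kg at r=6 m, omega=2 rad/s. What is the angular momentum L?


Given: m = 6 kg, r = 6 m, omega = 2 rad/s
For a point mass: I = m*r^2
I = 6*6^2 = 6*36 = 216
L = I*omega = 216*2
L = 432 kg*m^2/s

432 kg*m^2/s


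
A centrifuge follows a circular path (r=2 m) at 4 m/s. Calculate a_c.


Given: v = 4 m/s, r = 2 m
Using a_c = v^2 / r
a_c = 4^2 / 2
a_c = 16 / 2
a_c = 8 m/s^2

8 m/s^2


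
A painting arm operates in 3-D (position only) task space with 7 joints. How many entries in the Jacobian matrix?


Given: task space dimension = 3, joints = 7
Jacobian is a 3 x 7 matrix
Total entries = rows * columns
Total = 3 * 7
Total = 21

21


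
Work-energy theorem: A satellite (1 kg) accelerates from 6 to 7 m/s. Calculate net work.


Given: m = 1 kg, v0 = 6 m/s, v = 7 m/s
Using W = (1/2)*m*(v^2 - v0^2)
v^2 = 7^2 = 49
v0^2 = 6^2 = 36
v^2 - v0^2 = 49 - 36 = 13
W = (1/2)*1*13 = 13/2 J

13/2 J


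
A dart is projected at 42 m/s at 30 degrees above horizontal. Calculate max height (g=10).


Given: v0 = 42 m/s, theta = 30 deg, g = 10 m/s^2
sin^2(30) = 1/4
Using H = v0^2 * sin^2(theta) / (2*g)
H = 42^2 * 1/4 / (2*10)
H = 1764 * 1/4 / 20
H = 441 / 20
H = 441/20 m

441/20 m


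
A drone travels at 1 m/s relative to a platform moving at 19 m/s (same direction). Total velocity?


Given: object velocity = 1 m/s, platform velocity = 19 m/s (same direction)
Using classical velocity addition: v_total = v_object + v_platform
v_total = 1 + 19
v_total = 20 m/s

20 m/s


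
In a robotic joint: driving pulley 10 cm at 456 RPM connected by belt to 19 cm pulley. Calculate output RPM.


Given: D1 = 10 cm, w1 = 456 RPM, D2 = 19 cm
Using D1*w1 = D2*w2
w2 = D1*w1 / D2
w2 = 10*456 / 19
w2 = 4560 / 19
w2 = 240 RPM

240 RPM


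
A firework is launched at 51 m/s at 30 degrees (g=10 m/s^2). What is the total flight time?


Given: v0 = 51 m/s, theta = 30 deg, g = 10 m/s^2
sin(30) = 1/2
Using T = 2*v0*sin(theta) / g
T = 2*51*1/2 / 10
T = 51 / 10
T = 51/10 s

51/10 s


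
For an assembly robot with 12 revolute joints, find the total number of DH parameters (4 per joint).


Given: 12 joints, 4 DH parameters per joint (d, theta, a, alpha)
Total DH parameters = number_of_joints * 4
Total = 12 * 4
Total = 48

48


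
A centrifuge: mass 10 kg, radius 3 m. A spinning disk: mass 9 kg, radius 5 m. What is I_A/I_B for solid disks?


Given: M1=10 kg, R1=3 m, M2=9 kg, R2=5 m
For a disk: I = (1/2)*M*R^2, so I_A/I_B = (M1*R1^2)/(M2*R2^2)
M1*R1^2 = 10*9 = 90
M2*R2^2 = 9*25 = 225
I_A/I_B = 90/225 = 2/5

2/5


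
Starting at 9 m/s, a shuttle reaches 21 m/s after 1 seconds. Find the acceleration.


Given: initial velocity v0 = 9 m/s, final velocity v = 21 m/s, time t = 1 s
Using a = (v - v0) / t
a = (21 - 9) / 1
a = 12 / 1
a = 12 m/s^2

12 m/s^2


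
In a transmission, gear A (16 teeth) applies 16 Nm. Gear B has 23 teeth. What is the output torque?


Given: N1 = 16, N2 = 23, T1 = 16 Nm
Using T2/T1 = N2/N1
T2 = T1 * N2 / N1
T2 = 16 * 23 / 16
T2 = 368 / 16
T2 = 23 Nm

23 Nm


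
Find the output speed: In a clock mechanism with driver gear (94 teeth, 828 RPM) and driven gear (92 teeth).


Given: N1 = 94 teeth, w1 = 828 RPM, N2 = 92 teeth
Using N1*w1 = N2*w2
w2 = N1*w1 / N2
w2 = 94*828 / 92
w2 = 77832 / 92
w2 = 846 RPM

846 RPM


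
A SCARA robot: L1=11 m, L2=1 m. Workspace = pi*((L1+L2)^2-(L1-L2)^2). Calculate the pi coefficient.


Given: L1 = 11, L2 = 1
(L1+L2)^2 = (12)^2 = 144
(L1-L2)^2 = (10)^2 = 100
Difference = 144 - 100 = 44
This equals 4*L1*L2 = 4*11*1 = 44
Workspace area = 44*pi

44


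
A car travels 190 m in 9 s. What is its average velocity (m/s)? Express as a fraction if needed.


Given: distance d = 190 m, time t = 9 s
Using v = d / t
v = 190 / 9
v = 190/9 m/s

190/9 m/s


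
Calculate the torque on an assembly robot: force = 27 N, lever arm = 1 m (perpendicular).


Given: F = 27 N, r = 1 m, angle = 90 deg (perpendicular)
Using tau = F * r * sin(90)
sin(90) = 1
tau = 27 * 1 * 1
tau = 27 Nm

27 Nm


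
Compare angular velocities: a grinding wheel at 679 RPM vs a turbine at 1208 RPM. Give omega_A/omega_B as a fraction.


Given: RPM_A = 679, RPM_B = 1208
omega = 2*pi*RPM/60, so omega_A/omega_B = RPM_A / RPM_B
omega_A/omega_B = 679 / 1208
omega_A/omega_B = 679/1208

679/1208


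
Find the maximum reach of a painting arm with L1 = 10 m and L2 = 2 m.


Given: L1 = 10 m, L2 = 2 m
For a 2-link planar arm, max reach = L1 + L2 (fully extended)
Max reach = 10 + 2
Max reach = 12 m

12 m


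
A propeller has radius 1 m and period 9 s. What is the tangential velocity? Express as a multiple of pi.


Given: radius r = 1 m, period T = 9 s
Using v = 2*pi*r / T
v = 2*pi*1 / 9
v = 2*pi / 9
v = 2/9*pi m/s

2/9*pi m/s
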